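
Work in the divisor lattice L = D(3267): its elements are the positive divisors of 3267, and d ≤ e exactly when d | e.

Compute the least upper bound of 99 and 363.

Common upper bounds of {99, 363}: 1089, 3267.
The least among these is 1089.

1089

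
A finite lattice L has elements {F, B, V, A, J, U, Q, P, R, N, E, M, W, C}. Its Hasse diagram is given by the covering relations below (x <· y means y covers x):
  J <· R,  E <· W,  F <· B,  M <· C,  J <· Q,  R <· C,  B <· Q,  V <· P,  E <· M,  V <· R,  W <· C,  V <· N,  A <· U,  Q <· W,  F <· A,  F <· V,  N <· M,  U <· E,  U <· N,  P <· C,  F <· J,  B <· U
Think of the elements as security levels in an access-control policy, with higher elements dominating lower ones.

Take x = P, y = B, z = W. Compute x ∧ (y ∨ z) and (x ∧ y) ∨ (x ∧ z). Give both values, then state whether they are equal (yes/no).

y ∨ z = W, so x ∧ (y ∨ z) = P ∧ W = F.
x ∧ y = F and x ∧ z = F, so (x ∧ y) ∨ (x ∧ z) = F ∨ F = F.
Equal: yes.

F; F; yes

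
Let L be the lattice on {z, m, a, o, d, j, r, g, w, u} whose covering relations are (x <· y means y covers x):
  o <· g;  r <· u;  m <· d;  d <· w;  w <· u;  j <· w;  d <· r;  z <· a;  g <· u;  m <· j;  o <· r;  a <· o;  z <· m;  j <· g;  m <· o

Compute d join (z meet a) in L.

z ∧ a = z
d ∨ z = d

d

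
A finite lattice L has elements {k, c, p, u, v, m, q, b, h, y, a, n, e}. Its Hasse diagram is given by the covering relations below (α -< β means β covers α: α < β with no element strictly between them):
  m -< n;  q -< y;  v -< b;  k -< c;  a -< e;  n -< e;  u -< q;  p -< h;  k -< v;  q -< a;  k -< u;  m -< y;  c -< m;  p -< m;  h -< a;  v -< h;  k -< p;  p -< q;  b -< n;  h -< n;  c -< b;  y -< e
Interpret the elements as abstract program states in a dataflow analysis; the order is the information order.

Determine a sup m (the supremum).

e

Common upper bounds of {a, m}: e.
The least among these is e.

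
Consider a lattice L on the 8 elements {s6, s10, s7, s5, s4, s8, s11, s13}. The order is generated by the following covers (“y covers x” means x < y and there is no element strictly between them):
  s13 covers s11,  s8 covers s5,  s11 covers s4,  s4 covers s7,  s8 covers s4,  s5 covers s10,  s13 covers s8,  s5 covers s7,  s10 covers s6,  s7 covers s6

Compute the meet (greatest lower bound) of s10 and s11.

s6

Common lower bounds of {s10, s11}: s6.
The greatest among these is s6.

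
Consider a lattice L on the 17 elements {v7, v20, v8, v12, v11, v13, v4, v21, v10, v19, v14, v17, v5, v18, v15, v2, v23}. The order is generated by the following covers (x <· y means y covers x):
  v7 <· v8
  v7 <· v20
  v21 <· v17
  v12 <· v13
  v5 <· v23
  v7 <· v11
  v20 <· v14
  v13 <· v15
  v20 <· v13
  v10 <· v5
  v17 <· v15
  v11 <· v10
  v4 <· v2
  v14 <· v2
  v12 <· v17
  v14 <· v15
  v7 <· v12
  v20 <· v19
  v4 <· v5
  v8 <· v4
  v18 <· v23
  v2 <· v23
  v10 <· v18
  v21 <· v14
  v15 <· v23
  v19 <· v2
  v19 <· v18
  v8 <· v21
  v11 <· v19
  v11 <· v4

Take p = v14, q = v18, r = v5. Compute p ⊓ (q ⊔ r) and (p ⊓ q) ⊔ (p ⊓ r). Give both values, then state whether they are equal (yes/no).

v14; v14; yes

q ⊔ r = v23, so p ⊓ (q ⊔ r) = v14 ⊓ v23 = v14.
p ⊓ q = v20 and p ⊓ r = v8, so (p ⊓ q) ⊔ (p ⊓ r) = v20 ⊔ v8 = v14.
Equal: yes.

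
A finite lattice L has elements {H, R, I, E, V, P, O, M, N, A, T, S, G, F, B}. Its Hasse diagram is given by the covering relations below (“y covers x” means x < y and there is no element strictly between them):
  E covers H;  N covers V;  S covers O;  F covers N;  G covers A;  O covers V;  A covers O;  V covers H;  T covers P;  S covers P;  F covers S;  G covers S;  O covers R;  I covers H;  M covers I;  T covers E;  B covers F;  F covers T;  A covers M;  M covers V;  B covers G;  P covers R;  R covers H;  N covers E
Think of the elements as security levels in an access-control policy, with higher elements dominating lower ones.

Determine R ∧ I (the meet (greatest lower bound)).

Common lower bounds of {R, I}: H.
The greatest among these is H.

H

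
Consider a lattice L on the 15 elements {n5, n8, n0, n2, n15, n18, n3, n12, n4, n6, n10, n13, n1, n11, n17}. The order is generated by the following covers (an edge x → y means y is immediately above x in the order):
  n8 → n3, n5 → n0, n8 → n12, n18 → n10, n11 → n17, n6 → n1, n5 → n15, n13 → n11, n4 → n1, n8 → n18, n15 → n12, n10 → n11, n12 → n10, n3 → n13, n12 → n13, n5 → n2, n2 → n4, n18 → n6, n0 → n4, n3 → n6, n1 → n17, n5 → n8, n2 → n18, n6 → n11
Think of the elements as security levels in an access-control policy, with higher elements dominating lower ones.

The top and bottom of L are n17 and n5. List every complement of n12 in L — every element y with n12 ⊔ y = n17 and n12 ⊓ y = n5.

Need y with n12 ∨ y = n17 and n12 ∧ y = n5.
Checking each element gives: n0, n4.

n0, n4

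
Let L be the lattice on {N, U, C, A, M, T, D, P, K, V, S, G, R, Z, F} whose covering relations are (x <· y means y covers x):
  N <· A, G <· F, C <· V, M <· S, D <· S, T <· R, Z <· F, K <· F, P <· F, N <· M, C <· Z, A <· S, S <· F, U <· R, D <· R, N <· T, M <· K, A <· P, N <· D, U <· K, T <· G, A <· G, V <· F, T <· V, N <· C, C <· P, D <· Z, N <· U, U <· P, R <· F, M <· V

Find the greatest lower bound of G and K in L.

Common lower bounds of {G, K}: N.
The greatest among these is N.

N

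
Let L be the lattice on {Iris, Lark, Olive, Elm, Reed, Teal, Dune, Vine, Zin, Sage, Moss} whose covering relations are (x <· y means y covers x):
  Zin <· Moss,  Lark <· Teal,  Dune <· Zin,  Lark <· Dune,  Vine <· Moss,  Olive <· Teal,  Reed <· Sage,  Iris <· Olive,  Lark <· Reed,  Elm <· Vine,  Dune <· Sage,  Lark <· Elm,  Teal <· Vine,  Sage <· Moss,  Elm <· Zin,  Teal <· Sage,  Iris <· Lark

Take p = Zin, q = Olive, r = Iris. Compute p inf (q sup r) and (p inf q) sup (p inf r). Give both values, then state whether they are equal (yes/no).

q sup r = Olive, so p inf (q sup r) = Zin inf Olive = Iris.
p inf q = Iris and p inf r = Iris, so (p inf q) sup (p inf r) = Iris sup Iris = Iris.
Equal: yes.

Iris; Iris; yes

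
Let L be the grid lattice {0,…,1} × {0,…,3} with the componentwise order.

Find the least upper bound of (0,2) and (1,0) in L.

Common upper bounds of {(0,2), (1,0)}: (1,2), (1,3).
The least among these is (1,2).

(1,2)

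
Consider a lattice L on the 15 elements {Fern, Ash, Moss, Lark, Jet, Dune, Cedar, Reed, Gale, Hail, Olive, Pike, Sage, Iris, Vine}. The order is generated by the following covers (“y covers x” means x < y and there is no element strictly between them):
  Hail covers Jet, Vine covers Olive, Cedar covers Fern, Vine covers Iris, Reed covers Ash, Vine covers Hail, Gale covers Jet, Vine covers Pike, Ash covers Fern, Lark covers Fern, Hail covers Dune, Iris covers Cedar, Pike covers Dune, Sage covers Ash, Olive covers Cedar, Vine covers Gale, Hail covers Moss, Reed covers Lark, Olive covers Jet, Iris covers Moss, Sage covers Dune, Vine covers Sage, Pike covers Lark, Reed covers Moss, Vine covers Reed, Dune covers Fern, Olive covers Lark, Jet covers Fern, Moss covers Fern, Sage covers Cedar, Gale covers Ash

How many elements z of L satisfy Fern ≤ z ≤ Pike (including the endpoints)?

4

The interval [Fern, Pike] = {Dune, Fern, Lark, Pike}, which has 4 elements.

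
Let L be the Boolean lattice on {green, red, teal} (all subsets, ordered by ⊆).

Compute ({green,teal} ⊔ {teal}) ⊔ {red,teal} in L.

{green,teal} ∨ {teal} = {green,teal}
{green,teal} ∨ {red,teal} = {green,red,teal}

{green,red,teal}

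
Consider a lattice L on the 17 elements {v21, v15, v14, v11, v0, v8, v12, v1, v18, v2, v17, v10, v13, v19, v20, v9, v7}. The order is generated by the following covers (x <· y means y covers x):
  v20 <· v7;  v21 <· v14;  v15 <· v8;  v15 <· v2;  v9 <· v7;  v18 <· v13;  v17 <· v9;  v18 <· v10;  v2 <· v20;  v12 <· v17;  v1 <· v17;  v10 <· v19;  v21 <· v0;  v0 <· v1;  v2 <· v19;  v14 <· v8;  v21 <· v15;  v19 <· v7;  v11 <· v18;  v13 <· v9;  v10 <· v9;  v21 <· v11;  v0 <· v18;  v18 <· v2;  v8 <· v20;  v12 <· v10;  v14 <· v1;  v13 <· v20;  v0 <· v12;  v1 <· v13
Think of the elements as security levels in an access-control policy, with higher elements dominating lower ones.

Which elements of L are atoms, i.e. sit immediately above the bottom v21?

v0, v11, v14, v15

The atoms are exactly the elements that cover v21: v0, v11, v14, v15.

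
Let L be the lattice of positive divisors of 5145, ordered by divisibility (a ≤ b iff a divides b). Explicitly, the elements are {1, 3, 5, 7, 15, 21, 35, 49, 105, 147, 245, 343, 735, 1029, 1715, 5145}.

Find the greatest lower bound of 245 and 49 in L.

In the divisibility order, the meet is the greatest common divisor: gcd(245, 49) = 49.

49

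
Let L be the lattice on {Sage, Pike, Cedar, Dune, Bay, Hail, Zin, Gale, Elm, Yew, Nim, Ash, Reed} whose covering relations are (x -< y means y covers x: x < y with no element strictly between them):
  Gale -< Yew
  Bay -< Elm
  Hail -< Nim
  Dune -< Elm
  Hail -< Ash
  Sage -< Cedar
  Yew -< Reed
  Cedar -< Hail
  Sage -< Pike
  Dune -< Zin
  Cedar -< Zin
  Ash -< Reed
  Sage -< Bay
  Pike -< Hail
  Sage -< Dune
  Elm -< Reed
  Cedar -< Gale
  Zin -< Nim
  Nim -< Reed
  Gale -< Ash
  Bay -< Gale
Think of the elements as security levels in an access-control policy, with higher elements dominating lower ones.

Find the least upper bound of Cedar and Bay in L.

Gale

Common upper bounds of {Cedar, Bay}: Ash, Gale, Reed, Yew.
The least among these is Gale.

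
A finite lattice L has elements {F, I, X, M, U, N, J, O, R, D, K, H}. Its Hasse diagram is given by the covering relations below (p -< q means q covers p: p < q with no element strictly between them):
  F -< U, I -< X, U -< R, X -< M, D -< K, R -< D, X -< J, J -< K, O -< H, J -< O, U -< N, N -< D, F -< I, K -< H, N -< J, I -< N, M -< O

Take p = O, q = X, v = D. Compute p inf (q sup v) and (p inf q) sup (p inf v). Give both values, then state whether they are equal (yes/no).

q sup v = K, so p inf (q sup v) = O inf K = J.
p inf q = X and p inf v = N, so (p inf q) sup (p inf v) = X sup N = J.
Equal: yes.

J; J; yes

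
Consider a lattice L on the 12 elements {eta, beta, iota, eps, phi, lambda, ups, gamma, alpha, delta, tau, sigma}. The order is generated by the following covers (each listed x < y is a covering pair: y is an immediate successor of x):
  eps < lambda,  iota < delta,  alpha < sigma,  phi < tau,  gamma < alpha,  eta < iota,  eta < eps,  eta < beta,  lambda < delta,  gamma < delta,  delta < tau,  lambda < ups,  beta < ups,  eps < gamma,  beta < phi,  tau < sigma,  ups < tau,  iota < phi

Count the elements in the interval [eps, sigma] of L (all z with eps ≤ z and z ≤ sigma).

8

The interval [eps, sigma] = {alpha, delta, eps, gamma, lambda, sigma, tau, ups}, which has 8 elements.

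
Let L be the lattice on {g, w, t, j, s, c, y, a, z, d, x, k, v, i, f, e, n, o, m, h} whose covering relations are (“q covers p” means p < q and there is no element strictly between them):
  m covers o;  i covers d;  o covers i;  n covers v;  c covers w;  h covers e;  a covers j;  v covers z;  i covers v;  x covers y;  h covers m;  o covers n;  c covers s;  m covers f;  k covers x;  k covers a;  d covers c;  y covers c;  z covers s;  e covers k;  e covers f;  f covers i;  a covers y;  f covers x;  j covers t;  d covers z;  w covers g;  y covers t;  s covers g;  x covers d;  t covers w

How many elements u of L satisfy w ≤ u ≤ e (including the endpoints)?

The interval [w, e] = {a, c, d, e, f, i, j, k, t, w, x, y}, which has 12 elements.

12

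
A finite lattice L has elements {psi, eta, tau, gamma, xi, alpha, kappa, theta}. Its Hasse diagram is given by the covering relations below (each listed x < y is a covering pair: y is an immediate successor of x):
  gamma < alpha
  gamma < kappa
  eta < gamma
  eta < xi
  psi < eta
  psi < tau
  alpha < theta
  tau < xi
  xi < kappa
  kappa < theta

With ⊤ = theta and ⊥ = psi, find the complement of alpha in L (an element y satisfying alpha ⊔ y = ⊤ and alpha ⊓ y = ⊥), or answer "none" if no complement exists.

Need y with alpha ∨ y = theta and alpha ∧ y = psi.
Checking each element gives: tau.

tau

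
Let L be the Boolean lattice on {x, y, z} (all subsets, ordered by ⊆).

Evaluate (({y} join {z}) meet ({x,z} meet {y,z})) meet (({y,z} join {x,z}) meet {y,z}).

{y} ∨ {z} = {y,z}
{x,z} ∧ {y,z} = {z}
{y,z} ∧ {z} = {z}
{y,z} ∨ {x,z} = {x,y,z}
{x,y,z} ∧ {y,z} = {y,z}
{z} ∧ {y,z} = {z}

{z}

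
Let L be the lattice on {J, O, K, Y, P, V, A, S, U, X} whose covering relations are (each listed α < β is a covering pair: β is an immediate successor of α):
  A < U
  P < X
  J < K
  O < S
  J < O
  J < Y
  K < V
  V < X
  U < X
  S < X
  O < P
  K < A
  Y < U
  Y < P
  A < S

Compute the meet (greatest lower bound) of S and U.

A

Common lower bounds of {S, U}: A, J, K.
The greatest among these is A.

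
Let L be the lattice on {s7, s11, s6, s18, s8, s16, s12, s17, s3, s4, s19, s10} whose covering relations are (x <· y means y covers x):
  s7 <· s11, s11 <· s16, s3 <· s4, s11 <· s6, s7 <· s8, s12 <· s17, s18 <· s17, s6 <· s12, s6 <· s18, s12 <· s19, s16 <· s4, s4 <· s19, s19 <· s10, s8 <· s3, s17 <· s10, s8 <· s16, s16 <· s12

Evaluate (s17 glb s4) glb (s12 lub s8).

s17 ∧ s4 = s16
s12 ∨ s8 = s12
s16 ∧ s12 = s16

s16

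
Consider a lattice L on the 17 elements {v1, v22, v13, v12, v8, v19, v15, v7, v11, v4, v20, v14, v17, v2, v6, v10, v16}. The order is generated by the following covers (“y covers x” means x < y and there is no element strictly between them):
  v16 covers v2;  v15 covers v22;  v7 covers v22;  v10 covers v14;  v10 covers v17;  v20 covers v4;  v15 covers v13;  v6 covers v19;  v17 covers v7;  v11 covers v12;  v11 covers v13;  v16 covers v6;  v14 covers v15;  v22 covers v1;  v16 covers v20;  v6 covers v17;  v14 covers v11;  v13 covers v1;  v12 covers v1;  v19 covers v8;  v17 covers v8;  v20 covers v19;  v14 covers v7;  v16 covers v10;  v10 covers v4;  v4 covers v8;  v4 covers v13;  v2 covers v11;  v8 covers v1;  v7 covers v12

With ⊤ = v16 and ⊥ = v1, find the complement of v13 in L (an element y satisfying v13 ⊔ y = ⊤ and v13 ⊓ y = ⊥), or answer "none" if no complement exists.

v6

Need y with v13 ∨ y = v16 and v13 ∧ y = v1.
Checking each element gives: v6.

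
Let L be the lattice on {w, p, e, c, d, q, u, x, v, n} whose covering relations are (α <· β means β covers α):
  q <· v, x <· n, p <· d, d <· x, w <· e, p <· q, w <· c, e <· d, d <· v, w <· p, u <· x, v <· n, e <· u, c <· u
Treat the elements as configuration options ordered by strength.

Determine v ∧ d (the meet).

d

Common lower bounds of {v, d}: d, e, p, w.
The greatest among these is d.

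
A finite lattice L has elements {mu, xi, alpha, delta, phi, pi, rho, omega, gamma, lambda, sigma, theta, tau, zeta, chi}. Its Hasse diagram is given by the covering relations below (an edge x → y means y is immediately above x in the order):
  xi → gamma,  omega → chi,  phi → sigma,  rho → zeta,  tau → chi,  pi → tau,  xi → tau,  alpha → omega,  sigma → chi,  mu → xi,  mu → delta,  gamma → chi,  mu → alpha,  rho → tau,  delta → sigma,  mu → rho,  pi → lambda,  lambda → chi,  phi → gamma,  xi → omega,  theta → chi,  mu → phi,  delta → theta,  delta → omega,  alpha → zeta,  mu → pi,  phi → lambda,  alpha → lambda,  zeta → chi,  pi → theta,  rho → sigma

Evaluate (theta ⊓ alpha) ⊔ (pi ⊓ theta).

pi

theta ∧ alpha = mu
pi ∧ theta = pi
mu ∨ pi = pi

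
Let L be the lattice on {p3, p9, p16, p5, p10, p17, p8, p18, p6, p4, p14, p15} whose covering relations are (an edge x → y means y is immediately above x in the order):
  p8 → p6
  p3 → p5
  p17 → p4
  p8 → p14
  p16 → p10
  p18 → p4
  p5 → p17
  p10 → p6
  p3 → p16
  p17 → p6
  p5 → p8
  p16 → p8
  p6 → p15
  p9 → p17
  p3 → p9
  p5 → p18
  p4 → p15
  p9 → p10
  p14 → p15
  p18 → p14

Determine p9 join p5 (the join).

Common upper bounds of {p9, p5}: p15, p17, p4, p6.
The least among these is p17.

p17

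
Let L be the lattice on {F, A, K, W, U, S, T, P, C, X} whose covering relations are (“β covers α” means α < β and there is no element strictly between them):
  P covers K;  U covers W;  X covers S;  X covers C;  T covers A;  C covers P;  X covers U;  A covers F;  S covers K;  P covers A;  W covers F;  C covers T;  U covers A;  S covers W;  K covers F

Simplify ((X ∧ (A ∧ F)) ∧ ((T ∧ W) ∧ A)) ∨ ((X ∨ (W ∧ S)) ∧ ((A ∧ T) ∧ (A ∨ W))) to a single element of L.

A ∧ F = F
X ∧ F = F
T ∧ W = F
F ∧ A = F
F ∧ F = F
W ∧ S = W
X ∨ W = X
A ∧ T = A
A ∨ W = U
A ∧ U = A
X ∧ A = A
F ∨ A = A

A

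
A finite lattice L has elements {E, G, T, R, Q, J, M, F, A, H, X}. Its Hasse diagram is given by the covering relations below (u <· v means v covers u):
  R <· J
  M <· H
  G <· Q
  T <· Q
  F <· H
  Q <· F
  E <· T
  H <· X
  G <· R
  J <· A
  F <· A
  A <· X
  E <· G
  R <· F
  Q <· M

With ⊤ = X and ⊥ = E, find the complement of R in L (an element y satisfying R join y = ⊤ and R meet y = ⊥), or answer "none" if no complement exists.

For every candidate y, either R ∨ y ≠ X or R ∧ y ≠ E; no complement exists.

none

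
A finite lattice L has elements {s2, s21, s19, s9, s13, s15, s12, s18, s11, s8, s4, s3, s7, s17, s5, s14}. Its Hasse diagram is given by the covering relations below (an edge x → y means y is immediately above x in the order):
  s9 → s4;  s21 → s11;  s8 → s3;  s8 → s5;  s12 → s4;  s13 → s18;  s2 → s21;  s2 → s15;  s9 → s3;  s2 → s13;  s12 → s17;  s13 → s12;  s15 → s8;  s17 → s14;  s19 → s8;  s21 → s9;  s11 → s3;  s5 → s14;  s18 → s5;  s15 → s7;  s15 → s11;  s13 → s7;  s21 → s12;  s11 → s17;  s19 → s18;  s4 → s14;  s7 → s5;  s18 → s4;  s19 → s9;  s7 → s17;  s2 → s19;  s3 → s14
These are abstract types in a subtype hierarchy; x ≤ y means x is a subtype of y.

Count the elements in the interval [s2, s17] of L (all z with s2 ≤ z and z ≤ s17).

8

The interval [s2, s17] = {s11, s12, s13, s15, s17, s2, s21, s7}, which has 8 elements.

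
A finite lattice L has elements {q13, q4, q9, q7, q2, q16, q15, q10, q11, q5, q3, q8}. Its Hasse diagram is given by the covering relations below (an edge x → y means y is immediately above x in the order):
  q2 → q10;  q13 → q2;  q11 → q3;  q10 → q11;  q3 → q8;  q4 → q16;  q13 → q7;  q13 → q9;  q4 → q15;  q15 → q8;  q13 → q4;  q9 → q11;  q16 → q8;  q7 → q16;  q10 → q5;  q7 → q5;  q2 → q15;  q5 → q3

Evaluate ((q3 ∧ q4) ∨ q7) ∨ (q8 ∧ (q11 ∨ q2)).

q3

q3 ∧ q4 = q13
q13 ∨ q7 = q7
q11 ∨ q2 = q11
q8 ∧ q11 = q11
q7 ∨ q11 = q3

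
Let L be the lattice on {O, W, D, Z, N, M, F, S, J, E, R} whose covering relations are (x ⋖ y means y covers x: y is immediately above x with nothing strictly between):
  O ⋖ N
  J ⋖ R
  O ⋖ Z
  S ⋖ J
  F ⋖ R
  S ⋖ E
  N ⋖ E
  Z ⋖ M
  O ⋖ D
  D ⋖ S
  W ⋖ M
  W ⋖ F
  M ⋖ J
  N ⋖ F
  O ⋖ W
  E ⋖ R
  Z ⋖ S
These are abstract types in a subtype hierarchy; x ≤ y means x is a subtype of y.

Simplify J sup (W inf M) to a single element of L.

W ∧ M = W
J ∨ W = J

J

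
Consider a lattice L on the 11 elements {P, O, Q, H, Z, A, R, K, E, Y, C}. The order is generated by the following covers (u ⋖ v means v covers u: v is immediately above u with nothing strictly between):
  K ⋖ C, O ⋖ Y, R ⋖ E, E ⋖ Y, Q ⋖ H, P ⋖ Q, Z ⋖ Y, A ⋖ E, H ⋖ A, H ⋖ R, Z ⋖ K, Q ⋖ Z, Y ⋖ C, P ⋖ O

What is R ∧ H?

H

Common lower bounds of {R, H}: H, P, Q.
The greatest among these is H.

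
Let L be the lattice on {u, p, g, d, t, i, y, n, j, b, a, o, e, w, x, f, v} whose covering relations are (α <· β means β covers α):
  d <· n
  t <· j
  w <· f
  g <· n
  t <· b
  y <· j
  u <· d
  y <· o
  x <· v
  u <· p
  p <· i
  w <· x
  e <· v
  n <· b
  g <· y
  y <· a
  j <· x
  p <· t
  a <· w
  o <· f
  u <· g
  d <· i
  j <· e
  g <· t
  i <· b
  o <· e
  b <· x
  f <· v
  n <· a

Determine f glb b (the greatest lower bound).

Common lower bounds of {f, b}: d, g, n, u.
The greatest among these is n.

n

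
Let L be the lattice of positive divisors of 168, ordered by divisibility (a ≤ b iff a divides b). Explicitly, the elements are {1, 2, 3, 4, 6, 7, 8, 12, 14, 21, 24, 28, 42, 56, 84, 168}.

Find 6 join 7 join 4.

Common upper bounds of {6, 7, 4}: 168, 84.
The least among these is 84.

84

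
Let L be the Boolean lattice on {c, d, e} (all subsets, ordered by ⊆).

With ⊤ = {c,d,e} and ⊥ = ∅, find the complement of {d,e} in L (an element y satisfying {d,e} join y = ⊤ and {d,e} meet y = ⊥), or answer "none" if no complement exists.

Need y with {d,e} ∨ y = {c,d,e} and {d,e} ∧ y = ∅.
Checking each element gives: {c}.

{c}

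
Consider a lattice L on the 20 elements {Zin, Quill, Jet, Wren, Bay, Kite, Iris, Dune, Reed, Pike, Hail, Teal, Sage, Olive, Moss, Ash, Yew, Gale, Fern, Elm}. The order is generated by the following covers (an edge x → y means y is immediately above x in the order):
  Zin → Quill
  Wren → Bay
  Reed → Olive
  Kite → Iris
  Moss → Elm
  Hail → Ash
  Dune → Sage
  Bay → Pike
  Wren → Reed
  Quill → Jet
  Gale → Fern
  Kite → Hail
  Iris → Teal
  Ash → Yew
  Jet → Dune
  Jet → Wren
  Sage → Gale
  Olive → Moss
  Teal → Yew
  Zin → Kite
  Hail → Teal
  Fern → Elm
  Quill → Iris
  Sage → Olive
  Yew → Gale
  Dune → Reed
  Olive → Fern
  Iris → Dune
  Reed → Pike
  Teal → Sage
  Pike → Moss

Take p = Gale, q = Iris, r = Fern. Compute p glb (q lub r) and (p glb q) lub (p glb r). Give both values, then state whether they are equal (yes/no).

q lub r = Fern, so p glb (q lub r) = Gale glb Fern = Gale.
p glb q = Iris and p glb r = Gale, so (p glb q) lub (p glb r) = Iris lub Gale = Gale.
Equal: yes.

Gale; Gale; yes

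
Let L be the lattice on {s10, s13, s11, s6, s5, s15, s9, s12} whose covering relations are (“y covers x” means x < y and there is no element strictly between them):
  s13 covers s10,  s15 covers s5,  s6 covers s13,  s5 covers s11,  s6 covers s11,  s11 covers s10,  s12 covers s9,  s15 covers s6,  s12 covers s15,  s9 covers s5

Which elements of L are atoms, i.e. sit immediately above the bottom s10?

The atoms are exactly the elements that cover s10: s11, s13.

s11, s13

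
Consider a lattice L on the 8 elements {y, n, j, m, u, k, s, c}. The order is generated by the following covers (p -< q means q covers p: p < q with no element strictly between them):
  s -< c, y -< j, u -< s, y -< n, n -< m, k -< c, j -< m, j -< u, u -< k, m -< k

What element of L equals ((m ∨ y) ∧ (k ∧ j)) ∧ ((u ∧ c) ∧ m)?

j

m ∨ y = m
k ∧ j = j
m ∧ j = j
u ∧ c = u
u ∧ m = j
j ∧ j = j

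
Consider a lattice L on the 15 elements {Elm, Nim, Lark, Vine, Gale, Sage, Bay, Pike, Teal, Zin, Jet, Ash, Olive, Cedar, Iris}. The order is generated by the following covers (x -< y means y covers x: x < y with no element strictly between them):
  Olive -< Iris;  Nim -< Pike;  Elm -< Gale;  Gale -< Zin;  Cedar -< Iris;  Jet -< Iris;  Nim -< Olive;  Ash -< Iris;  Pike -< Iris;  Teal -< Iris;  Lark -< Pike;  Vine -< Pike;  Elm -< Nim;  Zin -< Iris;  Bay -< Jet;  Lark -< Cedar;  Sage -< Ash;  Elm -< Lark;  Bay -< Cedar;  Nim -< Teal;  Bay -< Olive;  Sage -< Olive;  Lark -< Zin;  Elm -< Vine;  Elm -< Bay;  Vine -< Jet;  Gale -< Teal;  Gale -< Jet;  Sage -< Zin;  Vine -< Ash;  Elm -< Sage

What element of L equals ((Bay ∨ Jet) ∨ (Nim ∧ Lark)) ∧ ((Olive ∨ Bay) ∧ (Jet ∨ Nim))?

Bay ∨ Jet = Jet
Nim ∧ Lark = Elm
Jet ∨ Elm = Jet
Olive ∨ Bay = Olive
Jet ∨ Nim = Iris
Olive ∧ Iris = Olive
Jet ∧ Olive = Bay

Bay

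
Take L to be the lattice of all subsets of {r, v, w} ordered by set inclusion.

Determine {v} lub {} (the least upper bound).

Common upper bounds of {{v}, {}}: {r,v,w}, {r,v}, {v,w}, {v}.
The least among these is {v}.

{v}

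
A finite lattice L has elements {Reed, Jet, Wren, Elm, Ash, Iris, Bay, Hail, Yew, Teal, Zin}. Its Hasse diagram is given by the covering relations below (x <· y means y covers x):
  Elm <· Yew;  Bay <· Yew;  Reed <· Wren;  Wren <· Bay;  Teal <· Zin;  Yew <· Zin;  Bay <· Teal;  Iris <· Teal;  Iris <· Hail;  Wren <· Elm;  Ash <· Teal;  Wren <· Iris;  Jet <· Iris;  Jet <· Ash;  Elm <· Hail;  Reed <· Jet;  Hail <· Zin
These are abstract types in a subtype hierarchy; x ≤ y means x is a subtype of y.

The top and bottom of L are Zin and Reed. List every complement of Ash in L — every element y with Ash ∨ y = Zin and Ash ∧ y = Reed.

Elm, Yew

Need y with Ash ∨ y = Zin and Ash ∧ y = Reed.
Checking each element gives: Elm, Yew.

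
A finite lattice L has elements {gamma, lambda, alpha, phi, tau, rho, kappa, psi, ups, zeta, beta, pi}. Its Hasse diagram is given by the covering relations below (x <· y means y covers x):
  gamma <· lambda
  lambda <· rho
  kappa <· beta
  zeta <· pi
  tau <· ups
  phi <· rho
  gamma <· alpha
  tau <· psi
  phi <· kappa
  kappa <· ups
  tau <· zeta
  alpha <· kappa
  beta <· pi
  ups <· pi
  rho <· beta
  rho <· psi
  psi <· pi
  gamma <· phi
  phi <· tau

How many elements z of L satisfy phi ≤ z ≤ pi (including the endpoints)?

The interval [phi, pi] = {beta, kappa, phi, pi, psi, rho, tau, ups, zeta}, which has 9 elements.

9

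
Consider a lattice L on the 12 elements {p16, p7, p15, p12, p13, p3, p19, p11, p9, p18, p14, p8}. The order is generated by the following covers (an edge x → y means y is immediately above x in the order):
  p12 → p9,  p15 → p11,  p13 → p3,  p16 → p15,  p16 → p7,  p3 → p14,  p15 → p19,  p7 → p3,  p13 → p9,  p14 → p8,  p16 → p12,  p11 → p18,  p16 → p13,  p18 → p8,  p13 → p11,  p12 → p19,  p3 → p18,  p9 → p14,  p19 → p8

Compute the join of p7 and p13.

Common upper bounds of {p7, p13}: p14, p18, p3, p8.
The least among these is p3.

p3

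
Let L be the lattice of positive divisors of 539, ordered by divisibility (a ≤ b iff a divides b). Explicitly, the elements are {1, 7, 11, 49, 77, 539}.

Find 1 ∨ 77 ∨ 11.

77

In the divisibility order, the join is the least common multiple: lcm(1, 77, 11) = 77.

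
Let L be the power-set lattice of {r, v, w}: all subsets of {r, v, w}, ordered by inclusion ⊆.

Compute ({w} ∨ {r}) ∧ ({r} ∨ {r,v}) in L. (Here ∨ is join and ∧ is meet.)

{r}

{w} ∨ {r} = {r,w}
{r} ∨ {r,v} = {r,v}
{r,w} ∧ {r,v} = {r}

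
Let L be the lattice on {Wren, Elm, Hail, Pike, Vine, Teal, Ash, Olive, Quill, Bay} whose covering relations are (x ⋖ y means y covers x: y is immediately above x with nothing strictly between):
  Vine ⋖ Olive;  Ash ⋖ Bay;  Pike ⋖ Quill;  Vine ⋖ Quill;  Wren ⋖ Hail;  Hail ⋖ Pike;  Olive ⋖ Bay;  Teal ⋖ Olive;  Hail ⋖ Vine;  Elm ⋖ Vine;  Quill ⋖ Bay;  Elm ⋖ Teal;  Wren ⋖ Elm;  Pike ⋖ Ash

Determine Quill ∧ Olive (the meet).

Vine

Common lower bounds of {Quill, Olive}: Elm, Hail, Vine, Wren.
The greatest among these is Vine.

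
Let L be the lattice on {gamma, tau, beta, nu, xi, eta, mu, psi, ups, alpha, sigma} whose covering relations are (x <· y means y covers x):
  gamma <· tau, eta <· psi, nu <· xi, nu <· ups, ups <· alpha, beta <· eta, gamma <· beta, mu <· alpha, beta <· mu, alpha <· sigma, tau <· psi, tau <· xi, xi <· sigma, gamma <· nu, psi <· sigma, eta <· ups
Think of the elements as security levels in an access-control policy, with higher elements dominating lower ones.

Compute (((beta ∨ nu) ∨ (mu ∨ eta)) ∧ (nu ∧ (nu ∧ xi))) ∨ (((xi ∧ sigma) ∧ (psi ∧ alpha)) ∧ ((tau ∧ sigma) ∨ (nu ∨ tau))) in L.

nu

beta ∨ nu = ups
mu ∨ eta = alpha
ups ∨ alpha = alpha
nu ∧ xi = nu
nu ∧ nu = nu
alpha ∧ nu = nu
xi ∧ sigma = xi
psi ∧ alpha = eta
xi ∧ eta = gamma
tau ∧ sigma = tau
nu ∨ tau = xi
tau ∨ xi = xi
gamma ∧ xi = gamma
nu ∨ gamma = nu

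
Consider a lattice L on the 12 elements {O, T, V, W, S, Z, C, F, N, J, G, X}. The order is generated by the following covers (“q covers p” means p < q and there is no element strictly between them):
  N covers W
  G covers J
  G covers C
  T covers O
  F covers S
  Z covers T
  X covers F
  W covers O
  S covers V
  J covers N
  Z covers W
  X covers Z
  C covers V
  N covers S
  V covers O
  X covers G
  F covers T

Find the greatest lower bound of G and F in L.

Common lower bounds of {G, F}: O, S, V.
The greatest among these is S.

S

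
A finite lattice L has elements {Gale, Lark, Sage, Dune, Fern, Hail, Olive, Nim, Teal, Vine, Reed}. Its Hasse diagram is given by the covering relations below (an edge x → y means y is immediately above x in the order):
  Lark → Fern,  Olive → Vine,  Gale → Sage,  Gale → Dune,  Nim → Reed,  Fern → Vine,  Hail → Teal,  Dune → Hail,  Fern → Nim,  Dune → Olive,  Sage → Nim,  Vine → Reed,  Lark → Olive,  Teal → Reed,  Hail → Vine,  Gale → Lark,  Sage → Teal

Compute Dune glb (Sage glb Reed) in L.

Sage ∧ Reed = Sage
Dune ∧ Sage = Gale

Gale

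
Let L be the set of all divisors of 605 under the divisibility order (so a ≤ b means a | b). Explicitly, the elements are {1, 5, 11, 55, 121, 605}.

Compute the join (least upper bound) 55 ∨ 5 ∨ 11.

55

In the divisibility order, the join is the least common multiple: lcm(55, 5, 11) = 55.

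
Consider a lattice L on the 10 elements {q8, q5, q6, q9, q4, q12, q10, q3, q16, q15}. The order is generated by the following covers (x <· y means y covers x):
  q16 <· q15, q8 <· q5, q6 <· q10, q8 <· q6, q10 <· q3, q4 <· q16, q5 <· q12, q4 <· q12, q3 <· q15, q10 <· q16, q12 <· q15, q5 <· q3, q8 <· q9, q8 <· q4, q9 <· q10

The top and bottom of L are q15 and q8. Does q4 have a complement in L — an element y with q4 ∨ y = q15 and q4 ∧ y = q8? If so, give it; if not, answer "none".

Need y with q4 ∨ y = q15 and q4 ∧ y = q8.
Checking each element gives: q3.

q3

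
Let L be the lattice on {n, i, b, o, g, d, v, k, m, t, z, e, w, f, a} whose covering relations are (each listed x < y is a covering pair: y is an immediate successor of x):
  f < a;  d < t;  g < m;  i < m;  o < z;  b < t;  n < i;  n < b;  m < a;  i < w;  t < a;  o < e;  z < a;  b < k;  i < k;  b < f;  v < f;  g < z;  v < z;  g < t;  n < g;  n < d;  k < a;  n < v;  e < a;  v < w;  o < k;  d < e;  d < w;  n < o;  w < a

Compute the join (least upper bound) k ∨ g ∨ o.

a

Common upper bounds of {k, g, o}: a.
The least among these is a.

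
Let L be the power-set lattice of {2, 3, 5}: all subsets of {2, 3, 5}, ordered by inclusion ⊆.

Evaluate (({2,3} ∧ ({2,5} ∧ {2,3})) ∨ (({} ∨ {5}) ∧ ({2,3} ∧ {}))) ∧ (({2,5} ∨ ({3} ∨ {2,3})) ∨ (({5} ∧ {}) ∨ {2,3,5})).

{2}

{2,5} ∧ {2,3} = {2}
{2,3} ∧ {2} = {2}
{} ∨ {5} = {5}
{2,3} ∧ {} = {}
{5} ∧ {} = {}
{2} ∨ {} = {2}
{3} ∨ {2,3} = {2,3}
{2,5} ∨ {2,3} = {2,3,5}
{5} ∧ {} = {}
{} ∨ {2,3,5} = {2,3,5}
{2,3,5} ∨ {2,3,5} = {2,3,5}
{2} ∧ {2,3,5} = {2}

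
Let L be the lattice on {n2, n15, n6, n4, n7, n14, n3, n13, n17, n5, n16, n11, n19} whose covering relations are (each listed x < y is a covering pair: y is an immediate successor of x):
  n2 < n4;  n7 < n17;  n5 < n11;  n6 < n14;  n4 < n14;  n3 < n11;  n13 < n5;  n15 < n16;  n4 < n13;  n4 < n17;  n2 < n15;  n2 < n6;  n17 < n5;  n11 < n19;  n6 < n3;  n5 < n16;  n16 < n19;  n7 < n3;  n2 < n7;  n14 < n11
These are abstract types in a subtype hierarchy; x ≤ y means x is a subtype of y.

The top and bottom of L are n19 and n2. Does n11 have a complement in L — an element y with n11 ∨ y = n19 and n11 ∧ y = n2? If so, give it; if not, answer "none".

n15

Need y with n11 ∨ y = n19 and n11 ∧ y = n2.
Checking each element gives: n15.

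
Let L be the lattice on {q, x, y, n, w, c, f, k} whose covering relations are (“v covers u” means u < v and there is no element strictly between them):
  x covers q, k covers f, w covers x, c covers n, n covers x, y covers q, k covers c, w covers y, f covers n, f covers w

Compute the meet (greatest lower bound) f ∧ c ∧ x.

x

Common lower bounds of {f, c, x}: q, x.
The greatest among these is x.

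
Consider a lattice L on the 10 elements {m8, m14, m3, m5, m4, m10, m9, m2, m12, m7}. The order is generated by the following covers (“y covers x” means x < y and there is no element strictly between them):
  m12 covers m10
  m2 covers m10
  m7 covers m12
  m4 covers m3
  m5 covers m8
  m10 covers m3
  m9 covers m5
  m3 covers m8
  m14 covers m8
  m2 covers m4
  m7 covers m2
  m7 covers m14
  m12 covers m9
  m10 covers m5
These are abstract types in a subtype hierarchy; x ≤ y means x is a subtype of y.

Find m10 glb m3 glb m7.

Common lower bounds of {m10, m3, m7}: m3, m8.
The greatest among these is m3.

m3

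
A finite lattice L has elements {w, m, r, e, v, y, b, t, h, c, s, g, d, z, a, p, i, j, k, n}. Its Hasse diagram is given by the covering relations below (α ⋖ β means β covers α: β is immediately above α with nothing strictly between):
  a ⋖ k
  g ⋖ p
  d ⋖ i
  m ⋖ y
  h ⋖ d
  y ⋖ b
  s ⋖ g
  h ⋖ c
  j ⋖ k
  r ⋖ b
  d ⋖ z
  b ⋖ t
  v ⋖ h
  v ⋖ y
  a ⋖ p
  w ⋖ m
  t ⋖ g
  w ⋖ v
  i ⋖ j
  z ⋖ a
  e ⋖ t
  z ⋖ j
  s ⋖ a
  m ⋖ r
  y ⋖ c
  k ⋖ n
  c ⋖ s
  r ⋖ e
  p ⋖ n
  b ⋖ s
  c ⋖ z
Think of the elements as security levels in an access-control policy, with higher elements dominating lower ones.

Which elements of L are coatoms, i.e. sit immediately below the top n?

k, p

The coatoms are exactly the elements covered by n: k, p.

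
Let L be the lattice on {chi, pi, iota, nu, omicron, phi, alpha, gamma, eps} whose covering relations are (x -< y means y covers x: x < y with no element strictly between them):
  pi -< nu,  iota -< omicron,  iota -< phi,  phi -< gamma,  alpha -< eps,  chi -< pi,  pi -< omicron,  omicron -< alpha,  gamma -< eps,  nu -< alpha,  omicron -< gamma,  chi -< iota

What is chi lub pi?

Common upper bounds of {chi, pi}: alpha, eps, gamma, nu, omicron, pi.
The least among these is pi.

pi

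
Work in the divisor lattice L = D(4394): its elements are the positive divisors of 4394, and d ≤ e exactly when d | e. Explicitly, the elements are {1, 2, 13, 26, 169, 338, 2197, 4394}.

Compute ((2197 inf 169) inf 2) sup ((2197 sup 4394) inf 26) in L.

26

2197 ∧ 169 = 169
169 ∧ 2 = 1
2197 ∨ 4394 = 4394
4394 ∧ 26 = 26
1 ∨ 26 = 26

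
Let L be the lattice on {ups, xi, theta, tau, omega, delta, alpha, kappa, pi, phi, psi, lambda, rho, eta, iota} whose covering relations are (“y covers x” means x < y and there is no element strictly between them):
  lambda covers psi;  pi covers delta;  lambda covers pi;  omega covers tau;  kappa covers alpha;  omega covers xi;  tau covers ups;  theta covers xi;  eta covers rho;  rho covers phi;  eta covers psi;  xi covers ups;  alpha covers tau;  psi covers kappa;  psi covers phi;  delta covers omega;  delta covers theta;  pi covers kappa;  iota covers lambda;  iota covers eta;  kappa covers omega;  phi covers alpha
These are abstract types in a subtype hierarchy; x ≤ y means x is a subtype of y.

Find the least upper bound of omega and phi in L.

psi

Common upper bounds of {omega, phi}: eta, iota, lambda, psi.
The least among these is psi.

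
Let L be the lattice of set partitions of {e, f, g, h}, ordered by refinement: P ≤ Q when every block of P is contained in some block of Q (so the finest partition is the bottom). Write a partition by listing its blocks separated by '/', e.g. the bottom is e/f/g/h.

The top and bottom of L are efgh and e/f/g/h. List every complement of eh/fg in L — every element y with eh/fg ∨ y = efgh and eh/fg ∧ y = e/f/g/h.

e/f/gh, e/fh/g, ef/g/h, ef/gh, eg/f/h, eg/fh

Need y with eh/fg ∨ y = efgh and eh/fg ∧ y = e/f/g/h.
Checking each element gives: e/f/gh, e/fh/g, ef/g/h, ef/gh, eg/f/h, eg/fh.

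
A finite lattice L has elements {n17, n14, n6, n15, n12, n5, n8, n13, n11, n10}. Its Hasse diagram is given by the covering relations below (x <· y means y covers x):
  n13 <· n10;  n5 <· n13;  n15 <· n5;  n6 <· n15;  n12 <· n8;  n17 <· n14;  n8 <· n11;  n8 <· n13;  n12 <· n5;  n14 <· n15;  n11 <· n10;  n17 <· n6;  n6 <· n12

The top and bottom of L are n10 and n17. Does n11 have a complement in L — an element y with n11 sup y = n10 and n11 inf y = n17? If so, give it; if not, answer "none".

Need y with n11 ∨ y = n10 and n11 ∧ y = n17.
Checking each element gives: n14.

n14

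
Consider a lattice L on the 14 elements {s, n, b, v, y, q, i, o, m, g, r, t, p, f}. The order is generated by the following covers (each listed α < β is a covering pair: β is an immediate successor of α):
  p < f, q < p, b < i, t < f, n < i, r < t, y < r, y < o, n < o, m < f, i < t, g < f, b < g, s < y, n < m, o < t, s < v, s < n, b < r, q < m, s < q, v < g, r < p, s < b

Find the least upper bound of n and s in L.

Common upper bounds of {n, s}: f, i, m, n, o, t.
The least among these is n.

n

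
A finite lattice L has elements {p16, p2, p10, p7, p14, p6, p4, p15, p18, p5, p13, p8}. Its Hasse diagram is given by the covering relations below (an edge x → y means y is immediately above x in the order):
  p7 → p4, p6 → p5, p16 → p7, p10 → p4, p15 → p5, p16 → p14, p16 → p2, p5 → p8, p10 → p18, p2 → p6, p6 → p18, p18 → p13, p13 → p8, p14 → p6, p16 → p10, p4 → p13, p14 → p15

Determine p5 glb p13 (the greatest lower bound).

p6

Common lower bounds of {p5, p13}: p14, p16, p2, p6.
The greatest among these is p6.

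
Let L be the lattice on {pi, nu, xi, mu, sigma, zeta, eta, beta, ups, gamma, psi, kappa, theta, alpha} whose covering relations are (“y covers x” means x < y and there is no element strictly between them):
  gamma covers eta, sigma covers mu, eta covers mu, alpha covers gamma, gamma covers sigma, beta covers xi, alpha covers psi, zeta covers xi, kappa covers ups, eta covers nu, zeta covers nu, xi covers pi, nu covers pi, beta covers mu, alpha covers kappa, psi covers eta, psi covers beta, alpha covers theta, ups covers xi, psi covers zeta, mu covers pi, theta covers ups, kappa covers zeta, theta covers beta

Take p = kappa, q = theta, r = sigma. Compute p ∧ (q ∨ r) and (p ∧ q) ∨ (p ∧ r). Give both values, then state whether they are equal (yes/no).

q ∨ r = alpha, so p ∧ (q ∨ r) = kappa ∧ alpha = kappa.
p ∧ q = ups and p ∧ r = pi, so (p ∧ q) ∨ (p ∧ r) = ups ∨ pi = ups.
Equal: no.

kappa; ups; no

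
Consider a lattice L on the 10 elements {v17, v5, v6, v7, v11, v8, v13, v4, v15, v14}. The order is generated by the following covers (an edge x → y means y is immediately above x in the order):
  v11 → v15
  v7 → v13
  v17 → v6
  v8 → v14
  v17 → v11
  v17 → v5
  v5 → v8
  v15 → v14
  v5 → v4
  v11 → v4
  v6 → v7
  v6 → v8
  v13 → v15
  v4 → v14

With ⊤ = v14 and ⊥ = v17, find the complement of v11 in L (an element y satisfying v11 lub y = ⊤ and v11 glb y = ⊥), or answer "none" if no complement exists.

v8

Need y with v11 ∨ y = v14 and v11 ∧ y = v17.
Checking each element gives: v8.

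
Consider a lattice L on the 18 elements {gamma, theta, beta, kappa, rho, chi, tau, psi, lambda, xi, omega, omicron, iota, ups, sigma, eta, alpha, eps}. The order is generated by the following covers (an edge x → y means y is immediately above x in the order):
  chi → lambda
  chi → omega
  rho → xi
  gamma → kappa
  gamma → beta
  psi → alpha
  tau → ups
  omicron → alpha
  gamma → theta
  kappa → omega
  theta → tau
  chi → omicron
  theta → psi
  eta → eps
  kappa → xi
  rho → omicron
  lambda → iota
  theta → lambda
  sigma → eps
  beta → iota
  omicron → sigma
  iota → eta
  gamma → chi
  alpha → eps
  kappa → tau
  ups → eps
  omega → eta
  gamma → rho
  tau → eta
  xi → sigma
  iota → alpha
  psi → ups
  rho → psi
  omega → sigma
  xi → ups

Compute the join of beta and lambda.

iota

Common upper bounds of {beta, lambda}: alpha, eps, eta, iota.
The least among these is iota.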